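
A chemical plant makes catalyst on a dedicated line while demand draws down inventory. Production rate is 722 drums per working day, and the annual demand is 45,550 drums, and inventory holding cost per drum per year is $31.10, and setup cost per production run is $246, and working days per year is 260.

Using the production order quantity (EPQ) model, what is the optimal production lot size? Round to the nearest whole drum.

Daily demand d = 45,550/260 = 175.192; p = 722; 1 − d/p = 0.75735
EPQ = √(2DS / (H(1 − d/p)))
    = √(2 × 45,550 × 246 / (31.1 × 0.75735)) ≈ 975.43

975 drums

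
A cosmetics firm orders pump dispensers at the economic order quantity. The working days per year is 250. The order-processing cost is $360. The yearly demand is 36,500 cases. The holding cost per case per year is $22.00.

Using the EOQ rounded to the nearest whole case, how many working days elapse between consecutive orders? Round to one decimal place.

EOQ = √(2DS/H) = √(2 × 36,500 × 360 / 22)
    = √(1,194,545.45) ≈ 1,092.95 → Q = 1,093 cases
Cycle time = (working days × Q)/D = (250 × 1,093) / 36,500 = 7.486 days

7.5 days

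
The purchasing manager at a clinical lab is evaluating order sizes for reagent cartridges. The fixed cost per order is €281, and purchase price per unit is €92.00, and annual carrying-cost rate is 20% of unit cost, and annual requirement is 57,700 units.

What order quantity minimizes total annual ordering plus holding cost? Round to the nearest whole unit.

1,328 units

Carrying cost H = €92 × 20% = €18.4000/unit/yr
Q* = √(2·D·S / H) = √(2·57,700·281 / 18.4) = √1,762,358.7 ≈ 1,327.54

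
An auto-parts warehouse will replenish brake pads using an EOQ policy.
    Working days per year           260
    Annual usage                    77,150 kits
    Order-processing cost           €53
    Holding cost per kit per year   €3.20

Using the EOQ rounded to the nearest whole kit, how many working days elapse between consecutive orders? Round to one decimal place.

5.4 days

Optimal lot size Q* = (2 × 77,150 × €53 / €3.2)^½ ≈ 1,598.62 → Q = 1,599 kits
T = Q/D × 260 days = 1,599/77,150 × 260 = 5.389 days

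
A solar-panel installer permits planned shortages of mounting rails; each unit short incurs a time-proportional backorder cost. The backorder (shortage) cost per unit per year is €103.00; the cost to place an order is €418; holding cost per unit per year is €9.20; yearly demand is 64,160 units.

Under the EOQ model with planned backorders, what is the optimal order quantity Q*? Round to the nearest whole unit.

2,520 units

Q* = √(2DS/H) · √((H + b)/b)
   = √(2 × 64,160 × 418 / 9.2) · √((9.2 + 103) / 103)
   = 2,414.579 × 1.0437 ≈ 2,520.11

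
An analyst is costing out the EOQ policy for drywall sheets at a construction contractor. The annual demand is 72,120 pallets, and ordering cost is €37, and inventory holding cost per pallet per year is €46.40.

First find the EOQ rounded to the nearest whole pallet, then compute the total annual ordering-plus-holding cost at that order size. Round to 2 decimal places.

Q* = √(2·D·S / H) = √(2·72,120·37 / 46.4) = √115,019.0 ≈ 339.14 → Q = 339 pallets
Annual ordering cost = (D/Q)·S = (72,120/339) × 37 = €7,871.50
Annual holding cost  = (Q/2)·H = (339/2) × 46.4 = €7,864.80
Total = €7,871.50 + €7,864.80 = €15,736.30

€15,736.30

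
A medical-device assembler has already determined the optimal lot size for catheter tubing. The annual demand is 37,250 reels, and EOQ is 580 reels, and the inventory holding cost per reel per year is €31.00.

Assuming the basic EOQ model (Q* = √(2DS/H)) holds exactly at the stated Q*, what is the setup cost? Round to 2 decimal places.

From Q* = √(2DS/H) ⇒ Q*² = 2DS/H.
S = Q²H / (2D) = 580² × 31 / (2 × 37,250) = 139.9785

€139.98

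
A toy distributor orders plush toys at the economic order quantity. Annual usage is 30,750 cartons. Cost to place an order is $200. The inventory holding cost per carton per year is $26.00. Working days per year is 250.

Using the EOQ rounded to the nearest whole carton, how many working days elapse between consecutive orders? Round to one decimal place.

EOQ = √(2DS/H) = √(2 × 30,750 × 200 / 26)
    = √(473,076.92) ≈ 687.81 → Q = 688 cartons
T = Q/D × 250 days = 688/30,750 × 250 = 5.593 days

5.6 days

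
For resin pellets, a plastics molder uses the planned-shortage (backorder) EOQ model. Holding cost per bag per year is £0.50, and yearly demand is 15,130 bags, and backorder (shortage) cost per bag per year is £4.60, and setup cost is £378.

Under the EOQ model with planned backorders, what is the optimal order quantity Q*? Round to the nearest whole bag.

5,036 bags

Basic EOQ = √(2·15,130·378/0.5) = 4,782.945
Backorder adjustment √((H+b)/b) = √((0.5+4.6)/4.6) = 1.0529
Q* = 4,782.945 × 1.0529 ≈ 5,036.18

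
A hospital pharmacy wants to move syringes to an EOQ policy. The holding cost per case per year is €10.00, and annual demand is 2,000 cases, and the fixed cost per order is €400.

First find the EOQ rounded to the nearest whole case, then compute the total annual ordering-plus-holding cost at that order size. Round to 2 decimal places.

€4,000.00

EOQ = √(2DS/H) = √(2 × 2,000 × 400 / 10)
    = √(160,000.00) ≈ 400.00 → Q = 400 cases
Ordering: D/Q × S = 2,000/400 × €400 = €2,000.00
Holding:  Q/2 × H = 400/2 × €10 = €2,000.00
Total = €2,000.00 + €2,000.00 = €4,000.00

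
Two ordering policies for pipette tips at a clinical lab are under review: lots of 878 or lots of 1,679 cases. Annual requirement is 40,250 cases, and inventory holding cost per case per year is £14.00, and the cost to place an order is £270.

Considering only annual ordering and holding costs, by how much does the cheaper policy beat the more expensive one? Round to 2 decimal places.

Annual cost at Q: ordering D·S/Q plus holding Q·H/2.
TC(878) = (40,250/878)×270 + (878/2)×14 = £18,523.56
TC(1,679) = (40,250/1,679)×270 + (1,679/2)×14 = £18,225.60
Cheaper: Q = 1,679.  Difference = £297.96

£297.96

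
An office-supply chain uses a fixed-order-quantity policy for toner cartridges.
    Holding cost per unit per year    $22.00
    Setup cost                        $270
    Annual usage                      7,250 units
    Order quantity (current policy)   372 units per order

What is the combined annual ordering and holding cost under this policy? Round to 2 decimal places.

Orders/yr = 7,250/372 = 19.489; ordering cost = 19.489 × $270 = $5,262.10
Average inventory = 372/2 = 186; holding cost = 186 × $22 = $4,092.00
Total = $5,262.10 + $4,092.00 = $9,354.10

$9,354.10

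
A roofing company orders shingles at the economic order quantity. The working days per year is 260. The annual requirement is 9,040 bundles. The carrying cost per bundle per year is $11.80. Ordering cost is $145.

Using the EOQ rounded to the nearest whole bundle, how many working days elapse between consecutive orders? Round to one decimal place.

Optimal lot size Q* = (2 × 9,040 × $145 / $11.8)^½ ≈ 471.35 → Q = 471 bundles
T = Q/D × 260 days = 471/9,040 × 260 = 13.546 days

13.5 days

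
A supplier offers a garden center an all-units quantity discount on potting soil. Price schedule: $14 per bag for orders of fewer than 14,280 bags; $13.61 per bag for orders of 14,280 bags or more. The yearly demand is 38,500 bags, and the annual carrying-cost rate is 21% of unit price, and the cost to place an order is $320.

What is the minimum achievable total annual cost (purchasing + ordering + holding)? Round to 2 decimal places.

H₁ = 21%×$14 = $2.9400;  H₂ = 21%×$13.61 = $2.8581
EOQ₁ = √(2×38,500×320/2.9400) = 2,894.99  (< 14,280, feasible at tier 1)
EOQ₂ = √(2×38,500×320/2.8581) = 2,936.17  (< 14,280 → use Q = 14,280 at tier-2 price)
TC(tier 1 (EOQ₁), Q≈2,895.0) = $547,511.26
TC(tier 2, Q≈14,280.0) = $545,254.58
Minimum at tier 2: $545,254.58

$545,254.58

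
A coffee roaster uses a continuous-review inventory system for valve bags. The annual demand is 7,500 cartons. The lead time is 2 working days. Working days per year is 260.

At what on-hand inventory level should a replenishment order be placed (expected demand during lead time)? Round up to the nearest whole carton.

Daily demand d = 7,500 / 260 = 28.846 cartons/day
Demand during lead time = 28.846 × 2 = 57.69
Reorder point = 57.69 → round up

58 cartons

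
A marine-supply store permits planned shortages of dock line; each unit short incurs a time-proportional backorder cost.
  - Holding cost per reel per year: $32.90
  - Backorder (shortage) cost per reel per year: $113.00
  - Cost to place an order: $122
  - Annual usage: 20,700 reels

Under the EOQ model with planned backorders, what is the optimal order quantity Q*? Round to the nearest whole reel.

Q* = √(2DS/H) · √((H + b)/b)
   = √(2 × 20,700 × 122 / 32.9) · √((32.9 + 113) / 113)
   = 391.816 × 1.1363 ≈ 445.22

445 reels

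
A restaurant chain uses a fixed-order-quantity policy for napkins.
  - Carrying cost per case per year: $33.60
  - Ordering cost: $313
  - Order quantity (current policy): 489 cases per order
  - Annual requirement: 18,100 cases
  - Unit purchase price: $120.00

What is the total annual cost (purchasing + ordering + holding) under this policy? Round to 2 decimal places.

Ordering: D/Q × S = 18,100/489 × $313 = $11,585.48
Holding:  Q/2 × H = 489/2 × $33.6 = $8,215.20
Purchase cost = D·C = 18,100 × 120 = $2,172,000.00
Total = $11,585.48 + $8,215.20 + $2,172,000.00 = $2,191,800.68

$2,191,800.68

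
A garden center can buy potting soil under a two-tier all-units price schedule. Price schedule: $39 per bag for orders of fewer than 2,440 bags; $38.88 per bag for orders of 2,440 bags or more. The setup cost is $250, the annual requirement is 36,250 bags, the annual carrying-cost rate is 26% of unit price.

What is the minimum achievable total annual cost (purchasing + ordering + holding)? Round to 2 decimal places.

$1,425,446.88

H₁ = 26%×$39 = $10.1400;  H₂ = 26%×$38.88 = $10.1088
EOQ₁ = √(2×36,250×250/10.1400) = 1,336.96  (< 2,440, feasible at tier 1)
EOQ₂ = √(2×36,250×250/10.1088) = 1,339.03  (< 2,440 → use Q = 2,440 at tier-2 price)
TC(tier 1 (EOQ₁), Q≈1,337.0) = $1,427,306.82
TC(tier 2, Q≈2,440.0) = $1,425,446.88
Minimum at tier 2: $1,425,446.88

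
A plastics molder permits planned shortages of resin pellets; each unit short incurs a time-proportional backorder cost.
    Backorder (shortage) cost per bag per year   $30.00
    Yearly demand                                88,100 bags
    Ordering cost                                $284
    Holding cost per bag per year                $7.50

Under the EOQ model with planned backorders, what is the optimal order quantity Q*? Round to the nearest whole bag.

2,888 bags

Basic EOQ = √(2·88,100·284/7.5) = 2,583.042
Backorder adjustment √((H+b)/b) = √((7.5+30)/30) = 1.1180
Q* = 2,583.042 × 1.1180 ≈ 2,887.93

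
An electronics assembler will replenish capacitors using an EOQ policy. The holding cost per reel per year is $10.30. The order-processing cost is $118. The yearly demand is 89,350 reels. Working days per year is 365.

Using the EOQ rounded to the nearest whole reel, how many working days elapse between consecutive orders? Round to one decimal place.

5.8 days

EOQ = √(2DS/H) = √(2 × 89,350 × 118 / 10.3)
    = √(2,047,242.72) ≈ 1,430.82 → Q = 1,431 reels
T = Q/D × 365 days = 1,431/89,350 × 365 = 5.846 days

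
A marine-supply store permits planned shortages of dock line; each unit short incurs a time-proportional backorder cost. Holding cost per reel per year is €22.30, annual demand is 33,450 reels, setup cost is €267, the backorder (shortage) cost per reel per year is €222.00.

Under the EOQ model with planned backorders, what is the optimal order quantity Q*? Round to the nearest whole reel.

939 reels

Basic EOQ = √(2·33,450·267/22.3) = 894.986
Backorder adjustment √((H+b)/b) = √((22.3+222)/222) = 1.0490
Q* = 894.986 × 1.0490 ≈ 938.86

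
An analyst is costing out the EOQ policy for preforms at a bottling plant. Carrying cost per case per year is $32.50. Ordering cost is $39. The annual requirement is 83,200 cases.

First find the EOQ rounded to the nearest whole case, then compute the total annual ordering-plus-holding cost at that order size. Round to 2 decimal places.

$14,522.81

2DS/H = 2·83,200·39/32.5 = 199,680.00
EOQ = √199,680.00 ≈ 446.86 → Q = 447 cases
Orders/yr = 83,200/447 = 186.130; ordering cost = 186.130 × $39 = $7,259.06
Average inventory = 447/2 = 223.5; holding cost = 223.5 × $32.5 = $7,263.75
Total = $7,259.06 + $7,263.75 = $14,522.81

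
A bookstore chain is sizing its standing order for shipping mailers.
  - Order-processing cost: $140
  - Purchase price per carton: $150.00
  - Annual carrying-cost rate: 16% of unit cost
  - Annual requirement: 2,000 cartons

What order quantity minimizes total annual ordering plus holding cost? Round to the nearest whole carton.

153 cartons

Carrying cost H = $150 × 16% = $24.0000/carton/yr
2DS/H = 2·2,000·140/24 = 23,333.33
EOQ = √23,333.33 ≈ 152.75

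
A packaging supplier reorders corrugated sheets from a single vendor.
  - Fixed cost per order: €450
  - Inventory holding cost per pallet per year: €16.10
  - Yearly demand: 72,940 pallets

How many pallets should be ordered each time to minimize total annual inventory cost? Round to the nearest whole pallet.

2,019 pallets

Q* = √(2·D·S / H) = √(2·72,940·450 / 16.1) = √4,077,391.3 ≈ 2,019.26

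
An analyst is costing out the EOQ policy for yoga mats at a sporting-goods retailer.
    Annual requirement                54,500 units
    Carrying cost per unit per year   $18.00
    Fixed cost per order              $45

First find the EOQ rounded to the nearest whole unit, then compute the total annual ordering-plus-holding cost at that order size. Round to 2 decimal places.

$9,396.28

EOQ = √(2DS/H) = √(2 × 54,500 × 45 / 18)
    = √(272,500.00) ≈ 522.02 → Q = 522 units
Orders/yr = 54,500/522 = 104.406; ordering cost = 104.406 × $45 = $4,698.28
Average inventory = 522/2 = 261; holding cost = 261 × $18 = $4,698.00
Total = $4,698.28 + $4,698.00 = $9,396.28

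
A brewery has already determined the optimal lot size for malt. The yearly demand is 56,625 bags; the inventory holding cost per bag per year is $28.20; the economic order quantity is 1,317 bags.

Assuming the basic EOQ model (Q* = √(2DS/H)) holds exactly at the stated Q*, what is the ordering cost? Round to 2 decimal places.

$431.90

EOQ relation: Q² = 2DS/H, so rearrange for the unknown.
S = Q²H / (2D) = 1,317² × 28.2 / (2 × 56,625) = 431.8992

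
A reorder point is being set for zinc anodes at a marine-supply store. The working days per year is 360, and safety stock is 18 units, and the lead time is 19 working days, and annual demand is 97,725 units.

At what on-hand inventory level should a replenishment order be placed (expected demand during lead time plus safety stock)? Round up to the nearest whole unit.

5,176 units

Daily demand d = 97,725 / 360 = 271.458 units/day
Demand during lead time = 271.458 × 19 = 5,157.71
Reorder point = 5,157.71 + 18 = 5,175.71 → round up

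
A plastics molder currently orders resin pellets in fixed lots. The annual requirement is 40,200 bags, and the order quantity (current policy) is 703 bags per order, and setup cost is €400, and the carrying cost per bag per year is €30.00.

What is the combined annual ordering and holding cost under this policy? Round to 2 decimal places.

€33,418.40

Annual ordering cost = (D/Q)·S = (40,200/703) × 400 = €22,873.40
Annual holding cost  = (Q/2)·H = (703/2) × 30 = €10,545.00
Total = €22,873.40 + €10,545.00 = €33,418.40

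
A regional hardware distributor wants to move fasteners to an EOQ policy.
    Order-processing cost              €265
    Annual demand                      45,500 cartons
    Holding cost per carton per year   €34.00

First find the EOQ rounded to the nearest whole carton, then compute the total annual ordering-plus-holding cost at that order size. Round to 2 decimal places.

€28,634.07

EOQ = √(2DS/H) = √(2 × 45,500 × 265 / 34)
    = √(709,264.71) ≈ 842.18 → Q = 842 cartons
Ordering: D/Q × S = 45,500/842 × €265 = €14,320.07
Holding:  Q/2 × H = 842/2 × €34 = €14,314.00
Total = €14,320.07 + €14,314.00 = €28,634.07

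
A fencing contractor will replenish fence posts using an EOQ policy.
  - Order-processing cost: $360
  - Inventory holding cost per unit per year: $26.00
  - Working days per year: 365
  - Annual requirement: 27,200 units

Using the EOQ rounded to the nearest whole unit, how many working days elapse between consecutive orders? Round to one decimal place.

EOQ = √(2DS/H) = √(2 × 27,200 × 360 / 26)
    = √(753,230.77) ≈ 867.89 → Q = 868 units
Cycle time = (working days × Q)/D = (365 × 868) / 27,200 = 11.648 days

11.6 days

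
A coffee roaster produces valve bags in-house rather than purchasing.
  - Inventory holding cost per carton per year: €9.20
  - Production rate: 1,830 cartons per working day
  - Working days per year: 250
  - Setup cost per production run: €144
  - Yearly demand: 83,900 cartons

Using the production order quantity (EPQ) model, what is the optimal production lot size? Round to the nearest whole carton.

1,793 cartons

Daily demand d = 83,900/250 = 335.600; p = 1830; 1 − d/p = 0.81661
EPQ = √(2DS / (H(1 − d/p)))
    = √(2 × 83,900 × 144 / (9.2 × 0.81661)) ≈ 1,793.39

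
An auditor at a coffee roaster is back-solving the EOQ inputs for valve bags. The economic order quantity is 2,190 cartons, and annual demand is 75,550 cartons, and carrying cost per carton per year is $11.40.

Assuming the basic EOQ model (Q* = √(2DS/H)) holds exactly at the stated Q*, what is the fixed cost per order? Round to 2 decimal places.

EOQ relation: Q² = 2DS/H, so rearrange for the unknown.
S = Q²H / (2D) = 2,190² × 11.4 / (2 × 75,550) = 361.8500

$361.85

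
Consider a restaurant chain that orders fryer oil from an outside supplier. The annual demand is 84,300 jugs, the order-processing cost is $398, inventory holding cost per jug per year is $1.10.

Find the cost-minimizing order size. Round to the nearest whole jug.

7,810 jugs

EOQ = √(2DS/H) = √(2 × 84,300 × 398 / 1.1)
    = √(61,002,545.45) ≈ 7,810.41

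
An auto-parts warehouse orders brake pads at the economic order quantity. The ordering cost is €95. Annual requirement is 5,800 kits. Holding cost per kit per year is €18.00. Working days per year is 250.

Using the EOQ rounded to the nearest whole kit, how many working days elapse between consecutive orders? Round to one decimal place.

2DS/H = 2·5,800·95/18 = 61,222.22
EOQ = √61,222.22 ≈ 247.43 → Q = 247 kits
Days between orders = 250 / (D/Q) = 250 / 23.482 ≈ 10.647

10.6 days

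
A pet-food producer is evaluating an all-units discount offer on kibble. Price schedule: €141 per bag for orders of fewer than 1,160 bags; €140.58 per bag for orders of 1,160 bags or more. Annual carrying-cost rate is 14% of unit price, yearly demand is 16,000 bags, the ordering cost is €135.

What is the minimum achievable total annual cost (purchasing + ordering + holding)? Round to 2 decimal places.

H₁ = 14%×€141 = €19.7400;  H₂ = 14%×€140.58 = €19.6812
EOQ₁ = √(2×16,000×135/19.7400) = 467.81  (< 1,160, feasible at tier 1)
EOQ₂ = √(2×16,000×135/19.6812) = 468.51  (< 1,160 → use Q = 1,160 at tier-2 price)
TC(tier 1 (EOQ₁), Q≈467.8) = €2,265,234.54
TC(tier 2, Q≈1,160.0) = €2,262,557.16
Minimum at tier 2: €2,262,557.16

€2,262,557.16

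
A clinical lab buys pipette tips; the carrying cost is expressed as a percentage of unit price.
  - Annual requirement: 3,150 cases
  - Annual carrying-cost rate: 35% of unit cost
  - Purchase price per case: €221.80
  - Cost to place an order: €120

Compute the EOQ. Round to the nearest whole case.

99 cases

Carrying cost H = €221.8 × 35% = €77.6300/case/yr
EOQ = √(2DS/H) = √(2 × 3,150 × 120 / 77.63)
    = √(9,738.50) ≈ 98.68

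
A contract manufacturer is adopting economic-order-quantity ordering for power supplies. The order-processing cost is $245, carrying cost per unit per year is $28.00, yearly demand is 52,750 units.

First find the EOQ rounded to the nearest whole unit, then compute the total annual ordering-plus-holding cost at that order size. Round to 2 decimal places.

$26,902.23

Optimal lot size Q* = (2 × 52,750 × $245 / $28)^½ ≈ 960.79 → Q = 961 units
Ordering: D/Q × S = 52,750/961 × $245 = $13,448.23
Holding:  Q/2 × H = 961/2 × $28 = $13,454.00
Total = $13,448.23 + $13,454.00 = $26,902.23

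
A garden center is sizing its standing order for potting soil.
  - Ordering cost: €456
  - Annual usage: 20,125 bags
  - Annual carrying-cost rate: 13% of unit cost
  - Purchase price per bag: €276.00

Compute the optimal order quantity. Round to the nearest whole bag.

715 bags

Carrying cost H = €276 × 13% = €35.8800/bag/yr
2DS/H = 2·20,125·456/35.88 = 511,538.46
EOQ = √511,538.46 ≈ 715.22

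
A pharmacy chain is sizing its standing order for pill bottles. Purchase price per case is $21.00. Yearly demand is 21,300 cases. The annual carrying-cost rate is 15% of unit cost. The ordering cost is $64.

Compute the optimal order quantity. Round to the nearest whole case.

930 cases

Holding cost per case per year: H = 15% × $21 = $3.1500
2DS/H = 2·21,300·64/3.15 = 865,523.81
EOQ = √865,523.81 ≈ 930.34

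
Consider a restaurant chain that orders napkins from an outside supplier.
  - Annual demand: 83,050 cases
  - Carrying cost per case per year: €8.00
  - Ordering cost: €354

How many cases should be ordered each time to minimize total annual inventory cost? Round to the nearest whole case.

2,711 cases

Optimal lot size Q* = (2 × 83,050 × €354 / €8)^½ ≈ 2,711.07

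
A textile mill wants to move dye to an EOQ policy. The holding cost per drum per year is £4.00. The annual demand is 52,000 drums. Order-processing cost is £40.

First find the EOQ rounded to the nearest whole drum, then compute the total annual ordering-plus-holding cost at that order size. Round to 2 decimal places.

2DS/H = 2·52,000·40/4 = 1,040,000.00
EOQ = √1,040,000.00 ≈ 1,019.80 → Q = 1,020 drums
Orders/yr = 52,000/1,020 = 50.980; ordering cost = 50.980 × £40 = £2,039.22
Average inventory = 1,020/2 = 510; holding cost = 510 × £4 = £2,040.00
Total = £2,039.22 + £2,040.00 = £4,079.22

£4,079.22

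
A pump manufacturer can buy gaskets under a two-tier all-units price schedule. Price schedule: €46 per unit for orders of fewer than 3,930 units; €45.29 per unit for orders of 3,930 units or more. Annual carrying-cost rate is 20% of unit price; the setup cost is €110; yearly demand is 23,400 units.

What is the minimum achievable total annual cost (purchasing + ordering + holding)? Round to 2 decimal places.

€1,078,239.93

H₁ = 20%×€46 = €9.2000;  H₂ = 20%×€45.29 = €9.0580
EOQ₁ = √(2×23,400×110/9.2000) = 748.04  (< 3,930, feasible at tier 1)
EOQ₂ = √(2×23,400×110/9.0580) = 753.88  (< 3,930 → use Q = 3,930 at tier-2 price)
TC(tier 1 (EOQ₁), Q≈748.0) = €1,083,281.98
TC(tier 2, Q≈3,930.0) = €1,078,239.93
Minimum at tier 2: €1,078,239.93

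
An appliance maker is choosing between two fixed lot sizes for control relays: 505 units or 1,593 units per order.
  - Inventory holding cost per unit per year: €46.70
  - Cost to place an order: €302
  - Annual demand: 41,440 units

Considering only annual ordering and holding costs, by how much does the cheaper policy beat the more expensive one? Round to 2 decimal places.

TC(Q) = (D/Q)S + (Q/2)H
TC(505) = (41,440/505)×302 + (505/2)×46.7 = €36,573.69
TC(1,593) = (41,440/1,593)×302 + (1,593/2)×46.7 = €45,052.72
Cheaper: Q = 505.  Difference = €8,479.03

€8,479.03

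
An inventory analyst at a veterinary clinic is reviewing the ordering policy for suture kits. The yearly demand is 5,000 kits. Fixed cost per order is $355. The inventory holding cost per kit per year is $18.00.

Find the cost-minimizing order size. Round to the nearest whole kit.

EOQ = √(2DS/H) = √(2 × 5,000 × 355 / 18)
    = √(197,222.22) ≈ 444.10

444 kits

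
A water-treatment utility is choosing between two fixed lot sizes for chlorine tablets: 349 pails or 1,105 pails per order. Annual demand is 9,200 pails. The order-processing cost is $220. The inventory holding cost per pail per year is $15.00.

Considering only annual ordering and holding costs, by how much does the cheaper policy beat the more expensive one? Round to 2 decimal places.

For each Q, cost = (D/Q)·S + (Q/2)·H.
TC(349) = (9,200/349)×220 + (349/2)×15 = $8,416.93
TC(1,105) = (9,200/1,105)×220 + (1,105/2)×15 = $10,119.17
Cheaper: Q = 349.  Difference = $1,702.25

$1,702.25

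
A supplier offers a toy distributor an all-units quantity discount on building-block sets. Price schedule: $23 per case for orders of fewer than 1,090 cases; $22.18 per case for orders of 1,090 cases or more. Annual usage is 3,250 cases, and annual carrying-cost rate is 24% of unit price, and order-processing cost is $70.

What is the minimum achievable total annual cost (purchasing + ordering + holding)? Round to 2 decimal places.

H₁ = 24%×$23 = $5.5200;  H₂ = 24%×$22.18 = $5.3232
EOQ₁ = √(2×3,250×70/5.5200) = 287.10  (< 1,090, feasible at tier 1)
EOQ₂ = √(2×3,250×70/5.3232) = 292.36  (< 1,090 → use Q = 1,090 at tier-2 price)
TC(tier 1 (EOQ₁), Q≈287.1) = $76,334.80
TC(tier 2, Q≈1,090.0) = $75,194.86
Minimum at tier 2: $75,194.86

$75,194.86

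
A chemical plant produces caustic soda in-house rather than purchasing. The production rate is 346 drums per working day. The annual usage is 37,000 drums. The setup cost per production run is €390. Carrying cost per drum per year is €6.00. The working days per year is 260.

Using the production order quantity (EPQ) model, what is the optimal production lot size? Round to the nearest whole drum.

d = 37,000/260 = 142.3077 drums/day;  effective holding cost H(1 − d/p) = 6·(1 − 142.3077/346) = 3.53224
Q* = √(2DS / H_eff) = √(2·37,000·390 / 3.53224) ≈ 2,858.40

2,858 drums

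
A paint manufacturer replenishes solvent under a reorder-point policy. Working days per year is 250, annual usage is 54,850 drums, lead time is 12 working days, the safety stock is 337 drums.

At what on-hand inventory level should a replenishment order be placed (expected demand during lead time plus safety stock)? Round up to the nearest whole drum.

2,970 drums

Daily demand d = 54,850 / 250 = 219.400 drums/day
Demand during lead time = 219.400 × 12 = 2,632.80
Reorder point = 2,632.80 + 337 = 2,969.80 → round up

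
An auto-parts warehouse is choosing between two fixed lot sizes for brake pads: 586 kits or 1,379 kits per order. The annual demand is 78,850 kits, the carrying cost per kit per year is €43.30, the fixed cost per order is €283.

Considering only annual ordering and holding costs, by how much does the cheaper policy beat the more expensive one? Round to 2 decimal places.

Annual cost at Q: ordering D·S/Q plus holding Q·H/2.
TC(586) = (78,850/586)×283 + (586/2)×43.3 = €50,766.34
TC(1,379) = (78,850/1,379)×283 + (1,379/2)×43.3 = €46,037.04
Cheaper: Q = 1,379.  Difference = €4,729.30

€4,729.30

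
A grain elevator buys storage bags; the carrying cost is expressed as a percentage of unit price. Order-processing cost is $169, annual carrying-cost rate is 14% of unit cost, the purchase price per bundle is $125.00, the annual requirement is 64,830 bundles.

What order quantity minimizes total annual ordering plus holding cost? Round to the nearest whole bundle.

Holding cost per bundle per year: H = 14% × $125 = $17.5000
Optimal lot size Q* = (2 × 64,830 × $169 / $17.5)^½ ≈ 1,118.99

1,119 bundles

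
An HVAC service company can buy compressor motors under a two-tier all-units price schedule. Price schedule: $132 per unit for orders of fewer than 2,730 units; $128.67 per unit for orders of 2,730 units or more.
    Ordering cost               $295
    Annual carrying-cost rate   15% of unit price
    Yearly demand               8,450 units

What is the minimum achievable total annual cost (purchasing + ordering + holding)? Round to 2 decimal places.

H₁ = 15%×$132 = $19.8000;  H₂ = 15%×$128.67 = $19.3005
EOQ₁ = √(2×8,450×295/19.8000) = 501.79  (< 2,730, feasible at tier 1)
EOQ₂ = √(2×8,450×295/19.3005) = 508.24  (< 2,730 → use Q = 2,730 at tier-2 price)
TC(tier 1 (EOQ₁), Q≈501.8) = $1,125,335.44
TC(tier 2, Q≈2,730.0) = $1,114,519.78
Minimum at tier 2: $1,114,519.78

$1,114,519.78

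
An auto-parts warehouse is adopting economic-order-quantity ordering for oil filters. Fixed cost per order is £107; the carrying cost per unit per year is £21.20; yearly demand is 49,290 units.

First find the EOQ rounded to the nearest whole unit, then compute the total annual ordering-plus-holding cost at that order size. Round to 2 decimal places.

£14,953.89

Q* = √(2·D·S / H) = √(2·49,290·107 / 21.2) = √497,550.0 ≈ 705.37 → Q = 705 units
Annual ordering cost = (D/Q)·S = (49,290/705) × 107 = £7,480.89
Annual holding cost  = (Q/2)·H = (705/2) × 21.2 = £7,473.00
Total = £7,480.89 + £7,473.00 = £14,953.89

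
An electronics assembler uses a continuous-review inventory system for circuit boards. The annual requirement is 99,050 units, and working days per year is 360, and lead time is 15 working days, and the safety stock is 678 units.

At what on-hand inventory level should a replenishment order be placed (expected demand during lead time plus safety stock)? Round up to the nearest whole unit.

Daily demand d = 99,050 / 360 = 275.139 units/day
Demand during lead time = 275.139 × 15 = 4,127.08
Reorder point = 4,127.08 + 678 = 4,805.08 → round up

4,806 units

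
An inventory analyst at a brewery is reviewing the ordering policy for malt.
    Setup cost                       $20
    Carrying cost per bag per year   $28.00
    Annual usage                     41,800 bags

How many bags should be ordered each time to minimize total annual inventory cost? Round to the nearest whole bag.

244 bags

Optimal lot size Q* = (2 × 41,800 × $20 / $28)^½ ≈ 244.37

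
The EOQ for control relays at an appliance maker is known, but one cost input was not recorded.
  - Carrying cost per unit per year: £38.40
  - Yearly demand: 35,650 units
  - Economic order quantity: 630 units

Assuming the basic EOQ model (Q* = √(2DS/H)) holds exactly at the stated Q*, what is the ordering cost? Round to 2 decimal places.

£213.76

Since Q* = (2DS/H)^½, squaring gives Q*²·H = 2DS.
S = Q²H / (2D) = 630² × 38.4 / (2 × 35,650) = 213.7582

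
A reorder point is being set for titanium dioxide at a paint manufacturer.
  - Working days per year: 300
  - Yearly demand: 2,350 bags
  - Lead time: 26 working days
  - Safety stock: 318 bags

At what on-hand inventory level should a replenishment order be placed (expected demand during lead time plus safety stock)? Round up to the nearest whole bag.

522 bags

Daily demand d = 2,350 / 300 = 7.833 bags/day
Demand during lead time = 7.833 × 26 = 203.67
Reorder point = 203.67 + 318 = 521.67 → round up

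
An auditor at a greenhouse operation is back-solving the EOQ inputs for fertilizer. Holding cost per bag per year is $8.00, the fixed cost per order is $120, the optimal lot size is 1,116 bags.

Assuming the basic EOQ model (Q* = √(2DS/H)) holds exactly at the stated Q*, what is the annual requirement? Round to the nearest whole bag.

EOQ relation: Q² = 2DS/H, so rearrange for the unknown.
D = Q²H / (2S) = 1,116² × 8 / (2 × 120) = 41,515.20

41,515 bags per year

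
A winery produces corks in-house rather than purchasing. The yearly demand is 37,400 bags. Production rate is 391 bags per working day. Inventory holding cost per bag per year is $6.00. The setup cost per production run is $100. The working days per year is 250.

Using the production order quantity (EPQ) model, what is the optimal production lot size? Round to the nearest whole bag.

1,421 bags

d = 37,400/250 = 149.6000 bags/day;  effective holding cost H(1 − d/p) = 6·(1 − 149.6000/391) = 3.70435
Q* = √(2DS / H_eff) = √(2·37,400·100 / 3.70435) ≈ 1,421.00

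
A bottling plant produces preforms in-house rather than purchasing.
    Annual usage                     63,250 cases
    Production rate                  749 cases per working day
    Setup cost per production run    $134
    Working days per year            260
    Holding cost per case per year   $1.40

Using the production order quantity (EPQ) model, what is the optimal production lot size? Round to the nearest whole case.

d = 63,250/260 = 243.2692 cases/day;  effective holding cost H(1 − d/p) = 1.4·(1 − 243.2692/749) = 0.94529
Q* = √(2DS / H_eff) = √(2·63,250·134 / 0.94529) ≈ 4,234.62

4,235 cases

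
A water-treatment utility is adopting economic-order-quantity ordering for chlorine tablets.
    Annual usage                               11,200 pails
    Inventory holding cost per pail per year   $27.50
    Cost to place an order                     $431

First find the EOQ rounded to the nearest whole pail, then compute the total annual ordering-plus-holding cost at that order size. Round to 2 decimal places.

$16,294.05

Optimal lot size Q* = (2 × 11,200 × $431 / $27.5)^½ ≈ 592.51 → Q = 593 pails
Ordering: D/Q × S = 11,200/593 × $431 = $8,140.30
Holding:  Q/2 × H = 593/2 × $27.5 = $8,153.75
Total = $8,140.30 + $8,153.75 = $16,294.05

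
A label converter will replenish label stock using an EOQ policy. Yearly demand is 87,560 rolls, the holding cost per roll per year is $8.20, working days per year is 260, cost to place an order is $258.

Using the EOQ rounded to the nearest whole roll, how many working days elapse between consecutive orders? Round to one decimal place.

7.0 days

EOQ = √(2DS/H) = √(2 × 87,560 × 258 / 8.2)
    = √(5,509,873.17) ≈ 2,347.31 → Q = 2,347 rolls
T = Q/D × 260 days = 2,347/87,560 × 260 = 6.969 days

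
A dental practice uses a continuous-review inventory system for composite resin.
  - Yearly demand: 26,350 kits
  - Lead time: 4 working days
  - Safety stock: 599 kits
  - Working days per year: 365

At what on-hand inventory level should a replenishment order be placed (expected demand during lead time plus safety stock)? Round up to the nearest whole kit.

888 kits

Daily demand d = 26,350 / 365 = 72.192 kits/day
Demand during lead time = 72.192 × 4 = 288.77
Reorder point = 288.77 + 599 = 887.77 → round up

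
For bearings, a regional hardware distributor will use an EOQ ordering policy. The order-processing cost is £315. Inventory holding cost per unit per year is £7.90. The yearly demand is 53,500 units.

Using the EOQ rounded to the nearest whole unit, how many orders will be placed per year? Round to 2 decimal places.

Optimal lot size Q* = (2 × 53,500 × £315 / £7.9)^½ ≈ 2,065.54 → Q = 2,066
Orders per year = D/Q = 53,500 / 2,066 = 25.895

25.90 orders per year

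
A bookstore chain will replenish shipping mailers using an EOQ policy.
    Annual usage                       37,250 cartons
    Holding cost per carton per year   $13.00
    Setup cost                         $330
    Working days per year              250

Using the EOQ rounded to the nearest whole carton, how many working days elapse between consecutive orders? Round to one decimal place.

Optimal lot size Q* = (2 × 37,250 × $330 / $13)^½ ≈ 1,375.19 → Q = 1,375 cartons
T = Q/D × 250 days = 1,375/37,250 × 250 = 9.228 days

9.2 days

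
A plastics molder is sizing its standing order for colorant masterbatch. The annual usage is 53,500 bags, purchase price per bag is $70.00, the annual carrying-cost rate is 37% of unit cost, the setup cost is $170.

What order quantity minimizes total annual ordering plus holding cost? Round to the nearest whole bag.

H = i·C = 0.37 × $70 = $25.9000 per bag-year
EOQ = √(2DS/H) = √(2 × 53,500 × 170 / 25.9)
    = √(702,316.60) ≈ 838.04

838 bags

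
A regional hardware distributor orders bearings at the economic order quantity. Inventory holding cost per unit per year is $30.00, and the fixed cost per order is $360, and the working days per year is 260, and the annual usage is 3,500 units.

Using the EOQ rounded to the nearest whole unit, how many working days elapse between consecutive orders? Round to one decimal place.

Optimal lot size Q* = (2 × 3,500 × $360 / $30)^½ ≈ 289.83 → Q = 290 units
Days between orders = 260 / (D/Q) = 260 / 12.069 ≈ 21.543

21.5 days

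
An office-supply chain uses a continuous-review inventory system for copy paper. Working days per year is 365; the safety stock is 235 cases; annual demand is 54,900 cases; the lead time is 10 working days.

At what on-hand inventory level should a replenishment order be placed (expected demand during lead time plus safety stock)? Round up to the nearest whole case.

Daily demand d = 54,900 / 365 = 150.411 cases/day
Demand during lead time = 150.411 × 10 = 1,504.11
Reorder point = 1,504.11 + 235 = 1,739.11 → round up

1,740 cases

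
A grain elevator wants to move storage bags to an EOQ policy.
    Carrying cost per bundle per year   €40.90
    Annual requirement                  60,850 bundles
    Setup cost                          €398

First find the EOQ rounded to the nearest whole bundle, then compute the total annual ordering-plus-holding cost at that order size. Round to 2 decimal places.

EOQ = √(2DS/H) = √(2 × 60,850 × 398 / 40.9)
    = √(1,184,268.95) ≈ 1,088.24 → Q = 1,088 bundles
Ordering: D/Q × S = 60,850/1,088 × €398 = €22,259.47
Holding:  Q/2 × H = 1,088/2 × €40.9 = €22,249.60
Total = €22,259.47 + €22,249.60 = €44,509.07

€44,509.07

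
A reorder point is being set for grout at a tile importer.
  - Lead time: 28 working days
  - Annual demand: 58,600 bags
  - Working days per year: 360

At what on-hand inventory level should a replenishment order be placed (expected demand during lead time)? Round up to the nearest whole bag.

Daily demand d = 58,600 / 360 = 162.778 bags/day
Demand during lead time = 162.778 × 28 = 4,557.78
Reorder point = 4,557.78 → round up

4,558 bags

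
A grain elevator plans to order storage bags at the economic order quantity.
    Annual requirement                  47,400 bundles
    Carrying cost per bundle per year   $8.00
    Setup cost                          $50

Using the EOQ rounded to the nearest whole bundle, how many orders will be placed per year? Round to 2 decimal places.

61.56 orders per year

2DS/H = 2·47,400·50/8 = 592,500.00
EOQ = √592,500.00 ≈ 769.74 → Q = 770
N = D/Q = 47,400/770 ≈ 61.558 orders/yr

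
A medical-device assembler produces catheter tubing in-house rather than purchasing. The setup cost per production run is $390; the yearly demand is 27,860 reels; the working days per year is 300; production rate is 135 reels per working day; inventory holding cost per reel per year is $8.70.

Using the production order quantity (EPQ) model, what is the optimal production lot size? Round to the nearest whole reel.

2,829 reels

d = 27,860/300 = 92.8667 reels/day;  effective holding cost H(1 − d/p) = 8.7·(1 − 92.8667/135) = 2.71526
Q* = √(2DS / H_eff) = √(2·27,860·390 / 2.71526) ≈ 2,829.00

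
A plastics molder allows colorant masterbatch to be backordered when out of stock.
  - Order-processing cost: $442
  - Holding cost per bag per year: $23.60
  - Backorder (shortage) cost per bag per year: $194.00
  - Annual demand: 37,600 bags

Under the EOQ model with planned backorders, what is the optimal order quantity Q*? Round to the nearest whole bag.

Q* = √(2DS/H) · √((H + b)/b)
   = √(2 × 37,600 × 442 / 23.6) · √((23.6 + 194) / 194)
   = 1,186.763 × 1.0591 ≈ 1,256.88

1,257 bags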